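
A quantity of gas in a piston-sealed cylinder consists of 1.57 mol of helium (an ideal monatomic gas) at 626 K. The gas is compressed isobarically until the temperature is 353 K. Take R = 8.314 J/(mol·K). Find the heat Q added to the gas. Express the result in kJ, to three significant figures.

Q ≈ -8.91 kJ

Isobaric: W = nRΔT = (1.57)(8.314)(-273) = -3563 J.
ΔU = nCᵥΔT with Cᵥ = 3R/2: ΔU = (1.57)(12.47)(-273) = -5345 J.
Q = ΔU + W = -5345 − 3563 = -8909 J.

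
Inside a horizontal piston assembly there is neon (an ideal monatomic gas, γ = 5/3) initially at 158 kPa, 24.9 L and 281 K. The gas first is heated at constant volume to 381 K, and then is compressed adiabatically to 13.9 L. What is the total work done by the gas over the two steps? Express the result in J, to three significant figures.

Step 1 (isochoric): W = 0 (constant volume).
After step 1: P = 214.2 kPa (V unchanged).
Step 2 (adiabatic): W = (P₁V₁ − P₂V₂)/(γ−1) = (5334 − 7868)/0.667 = -3801 J.
W_total = 0 − 3801 = -3801 J.

W_total ≈ -3800 J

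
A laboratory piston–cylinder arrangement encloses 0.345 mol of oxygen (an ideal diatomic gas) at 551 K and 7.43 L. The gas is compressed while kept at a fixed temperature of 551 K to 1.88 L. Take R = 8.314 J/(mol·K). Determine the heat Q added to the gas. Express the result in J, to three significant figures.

Q ≈ -2170 J

Isothermal ⇒ ΔU = 0, so Q = W = nRT ln(V₂/V₁).
Q = (0.345)(8.314)(551) ln(1.88/7.43) = 1580 × -1.374 = -2172 J.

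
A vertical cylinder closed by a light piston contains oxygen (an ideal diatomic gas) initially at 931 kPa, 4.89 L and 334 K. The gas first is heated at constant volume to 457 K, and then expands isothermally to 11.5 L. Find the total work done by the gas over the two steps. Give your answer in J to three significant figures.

Step 1 (isochoric): W = 0 (constant volume).
After step 1: P = 1274 kPa (V unchanged).
Step 2 (isothermal): W = P₁V₁ ln(V₂/V₁) = (6229) ln(11.5/4.89) = 5327 J.
W_total = 0 + 5327 = 5327 J.

W_total ≈ 5330 J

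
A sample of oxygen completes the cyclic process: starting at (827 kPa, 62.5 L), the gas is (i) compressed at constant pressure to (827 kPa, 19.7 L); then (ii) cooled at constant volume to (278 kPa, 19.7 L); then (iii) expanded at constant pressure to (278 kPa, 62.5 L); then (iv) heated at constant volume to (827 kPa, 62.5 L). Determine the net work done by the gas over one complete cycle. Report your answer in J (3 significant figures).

Constant-volume legs do no work.
W(i) = (827)(19.7 − 62.5) = -35396 J; W(iii) = (278)(62.5 − 19.7) = 11898 J.
W_net = -35396 + 11898 = -23497 J (the counter-clockwise enclosed area).

W_net ≈ -23500 J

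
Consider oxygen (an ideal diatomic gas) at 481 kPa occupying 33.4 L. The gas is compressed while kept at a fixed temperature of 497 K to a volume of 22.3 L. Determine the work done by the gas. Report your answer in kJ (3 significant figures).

W ≈ -6.49 kJ

Isothermal: W = nRT ln(V₂/V₁) = P₁V₁ ln(V₂/V₁).
P₁V₁ = (481 kPa)(33.4 L) = 16065 J.
W = 16065 × ln(22.3/33.4) = 16065 × -0.404
W_by_gas = -6490 J.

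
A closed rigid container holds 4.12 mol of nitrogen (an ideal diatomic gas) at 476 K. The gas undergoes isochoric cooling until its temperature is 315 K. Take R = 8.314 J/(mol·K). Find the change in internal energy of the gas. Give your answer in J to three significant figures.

ΔU ≈ -13800 J

Constant volume ⇒ W = 0, so Q = ΔU = nCᵥΔT with Cᵥ = 5R/2 = 20.79 J/(mol·K).
ΔU = (4.12)(20.79)(315 − 476) = -13787 J.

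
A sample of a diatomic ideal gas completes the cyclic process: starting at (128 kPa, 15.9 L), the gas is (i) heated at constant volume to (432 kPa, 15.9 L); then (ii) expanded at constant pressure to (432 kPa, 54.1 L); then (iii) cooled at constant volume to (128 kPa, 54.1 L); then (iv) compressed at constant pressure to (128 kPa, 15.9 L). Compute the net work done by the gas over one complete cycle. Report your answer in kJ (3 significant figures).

Constant-volume legs do no work.
W(ii) = (432)(54.1 − 15.9) = 16502 J; W(iv) = (128)(15.9 − 54.1) = -4890 J.
W_net = 16502 − 4890 = 11613 J (the clockwise enclosed area).

W_net ≈ 11.6 kJ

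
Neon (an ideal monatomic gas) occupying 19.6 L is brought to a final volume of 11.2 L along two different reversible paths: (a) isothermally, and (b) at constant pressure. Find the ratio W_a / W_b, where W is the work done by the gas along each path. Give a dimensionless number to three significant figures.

W_a / W_b ≈ 1.31

Path (a) isothermal: W = P₁V₁ ln(V₂/V₁) → W_a/(P₁V₁) = -0.5596.
Path (b) isobaric: W = P₁(V₂ − V₁) → W_b/(P₁V₁) = -0.4286.
W_a / W_b = -0.5596 / -0.4286 = 1.306.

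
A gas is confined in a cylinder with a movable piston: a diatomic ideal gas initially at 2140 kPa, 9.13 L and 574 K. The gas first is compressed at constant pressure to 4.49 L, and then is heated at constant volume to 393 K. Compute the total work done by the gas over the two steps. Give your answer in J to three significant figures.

Step 1 (isobaric): W = PΔV = (2140 kPa)(4.49 − 9.13 L) = -9930 J.
Step 2 (isochoric): W = 0 (constant volume).
W_total = -9930 + 0 = -9930 J.

W_total ≈ -9930 J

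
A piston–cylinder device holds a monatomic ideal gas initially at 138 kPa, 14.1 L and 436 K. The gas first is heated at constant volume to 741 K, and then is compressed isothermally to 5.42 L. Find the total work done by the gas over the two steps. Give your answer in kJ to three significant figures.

Step 1 (isochoric): W = 0 (constant volume).
After step 1: P = 234.5 kPa (V unchanged).
Step 2 (isothermal): W = P₁V₁ ln(V₂/V₁) = (3307) ln(5.42/14.1) = -3162 J.
W_total = 0 − 3162 = -3162 J.

W_total ≈ -3.16 kJ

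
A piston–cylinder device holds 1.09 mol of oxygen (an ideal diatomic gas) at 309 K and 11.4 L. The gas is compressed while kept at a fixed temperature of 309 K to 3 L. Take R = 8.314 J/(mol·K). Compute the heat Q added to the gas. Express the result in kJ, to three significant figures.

Isothermal ⇒ ΔU = 0, so Q = W = nRT ln(V₂/V₁).
Q = (1.09)(8.314)(309) ln(3/11.4) = 2800 × -1.335 = -3738 J.

Q ≈ -3.74 kJ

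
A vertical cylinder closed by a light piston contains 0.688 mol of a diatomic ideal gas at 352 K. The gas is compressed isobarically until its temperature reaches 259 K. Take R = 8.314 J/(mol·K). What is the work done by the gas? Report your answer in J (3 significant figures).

W ≈ -532 J

Isobaric: W = P ΔV = nR ΔT.
W = (0.688)(8.314)(259 − 352) = -532 J.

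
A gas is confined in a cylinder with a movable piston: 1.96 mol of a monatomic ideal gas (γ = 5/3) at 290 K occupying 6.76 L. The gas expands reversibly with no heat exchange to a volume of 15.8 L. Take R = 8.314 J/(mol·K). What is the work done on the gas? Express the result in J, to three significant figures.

Adiabatic: TV^(γ−1) = const with γ = 5/3.
T₂ = T₁ (V₁/V₂)^(γ−1) = 290 × (6.76/15.8)^0.667 = 290 × 0.5678 = 164.7 K.
W_by = nCᵥ(T₁ − T₂) = (1.96)(12.47)(290 − 164.7) = 3064 J.
Work on gas = −W_by = -3064 J.

W ≈ -3060 J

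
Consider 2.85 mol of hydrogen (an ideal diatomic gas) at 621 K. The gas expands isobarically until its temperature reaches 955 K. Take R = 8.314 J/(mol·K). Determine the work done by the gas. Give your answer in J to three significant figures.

Isobaric: W = P ΔV = nR ΔT.
W = (2.85)(8.314)(955 − 621) = 7914 J.

W ≈ 7910 J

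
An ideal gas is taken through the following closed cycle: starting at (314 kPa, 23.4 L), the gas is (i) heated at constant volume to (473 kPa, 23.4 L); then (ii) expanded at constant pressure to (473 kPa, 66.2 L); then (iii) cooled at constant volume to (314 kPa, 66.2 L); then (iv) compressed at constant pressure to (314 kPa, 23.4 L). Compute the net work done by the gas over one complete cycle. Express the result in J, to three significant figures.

W_net ≈ 6810 J

Constant-volume legs do no work.
W(ii) = (473)(66.2 − 23.4) = 20244 J; W(iv) = (314)(23.4 − 66.2) = -13439 J.
W_net = 20244 − 13439 = 6805 J (the clockwise enclosed area).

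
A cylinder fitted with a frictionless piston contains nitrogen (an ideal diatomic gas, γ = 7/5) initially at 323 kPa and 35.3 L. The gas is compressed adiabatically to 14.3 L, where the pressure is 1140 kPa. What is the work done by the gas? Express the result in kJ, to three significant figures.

Adiabatic: W = (P₁V₁ − P₂V₂)/(γ − 1) with γ = 7/5.
P₁V₁ = 11402 J, P₂V₂ = 16302 J.
W = (11402 − 16302) / 0.4 = -12250 J.

W ≈ -12.3 kJ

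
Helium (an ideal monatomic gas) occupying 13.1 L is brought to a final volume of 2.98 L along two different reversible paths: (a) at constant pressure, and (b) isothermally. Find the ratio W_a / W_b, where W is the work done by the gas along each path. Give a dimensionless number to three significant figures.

W_a / W_b ≈ 0.522

Path (a) isobaric: W = P₁(V₂ − V₁) → W_a/(P₁V₁) = -0.7725.
Path (b) isothermal: W = P₁V₁ ln(V₂/V₁) → W_b/(P₁V₁) = -1.481.
W_a / W_b = -0.7725 / -1.481 = 0.5217.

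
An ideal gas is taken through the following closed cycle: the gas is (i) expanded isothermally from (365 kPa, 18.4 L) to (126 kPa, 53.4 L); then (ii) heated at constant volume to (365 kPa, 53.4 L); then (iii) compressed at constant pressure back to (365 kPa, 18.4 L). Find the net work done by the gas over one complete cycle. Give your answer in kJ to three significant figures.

W_net ≈ -5.62 kJ

Leg (i): W = PᵢVᵢ ln(V_f/Vᵢ) = (6716) ln(53.4/18.4) = 7156 J.
Leg (ii): W = 0.
Leg (iii): W = PΔV = (365)(18.4 − 53.4) = -12775 J.
W_net = 7156 − 12775 = -5619 J.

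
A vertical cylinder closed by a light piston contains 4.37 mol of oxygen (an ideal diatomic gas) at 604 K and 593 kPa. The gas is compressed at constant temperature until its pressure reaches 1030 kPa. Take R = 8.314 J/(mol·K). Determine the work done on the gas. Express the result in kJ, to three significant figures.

Isothermal process: W = nRT ln(V₂/V₁) = nRT ln(P₁/P₂).
W = (4.37)(8.314)(604) × ln(593/1030)
  = 21945 × ln(0.5757) = 21945 × -0.5521
W_by_gas = -12116 J; work on gas = −W_by = 12116 J.

W ≈ 12.1 kJ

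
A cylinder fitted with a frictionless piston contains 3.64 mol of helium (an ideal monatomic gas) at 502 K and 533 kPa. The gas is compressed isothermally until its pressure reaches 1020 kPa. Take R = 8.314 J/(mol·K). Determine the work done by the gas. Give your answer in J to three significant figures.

W ≈ -9860 J

Isothermal process: W = nRT ln(V₂/V₁) = nRT ln(P₁/P₂).
W = (3.64)(8.314)(502) × ln(533/1020)
  = 15192 × ln(0.5225) = 15192 × -0.649
W_by_gas = -9860 J.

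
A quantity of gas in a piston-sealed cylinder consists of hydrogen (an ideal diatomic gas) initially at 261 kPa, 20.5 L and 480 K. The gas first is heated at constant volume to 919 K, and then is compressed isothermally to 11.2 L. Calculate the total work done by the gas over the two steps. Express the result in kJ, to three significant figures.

W_total ≈ -6.19 kJ

Step 1 (isochoric): W = 0 (constant volume).
After step 1: P = 499.7 kPa (V unchanged).
Step 2 (isothermal): W = P₁V₁ ln(V₂/V₁) = (10244) ln(11.2/20.5) = -6193 J.
W_total = 0 − 6193 = -6193 J.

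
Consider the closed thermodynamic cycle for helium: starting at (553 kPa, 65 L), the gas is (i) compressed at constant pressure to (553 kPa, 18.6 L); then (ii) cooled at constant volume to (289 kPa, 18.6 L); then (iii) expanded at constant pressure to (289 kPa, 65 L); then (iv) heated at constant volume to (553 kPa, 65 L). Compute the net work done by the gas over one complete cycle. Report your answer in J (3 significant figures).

Constant-volume legs do no work.
W(i) = (553)(18.6 − 65) = -25659 J; W(iii) = (289)(65 − 18.6) = 13410 J.
W_net = -25659 + 13410 = -12250 J (the counter-clockwise enclosed area).

W_net ≈ -12200 J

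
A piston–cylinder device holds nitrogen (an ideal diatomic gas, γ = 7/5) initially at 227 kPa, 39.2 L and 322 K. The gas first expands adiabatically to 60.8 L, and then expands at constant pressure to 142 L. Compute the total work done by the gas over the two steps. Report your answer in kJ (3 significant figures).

Step 1 (adiabatic): W = (P₁V₁ − P₂V₂)/(γ−1) = (8898 − 7466)/0.4 = 3582 J.
After step 1: P = 122.8 kPa, V = 60.8 L, T = 270.2 K.
Step 2 (isobaric): W = PΔV = (122.8 kPa)(142 − 60.8 L) = 9971 J.
W_total = 3582 + 9971 = 13553 J.

W_total ≈ 13.6 kJ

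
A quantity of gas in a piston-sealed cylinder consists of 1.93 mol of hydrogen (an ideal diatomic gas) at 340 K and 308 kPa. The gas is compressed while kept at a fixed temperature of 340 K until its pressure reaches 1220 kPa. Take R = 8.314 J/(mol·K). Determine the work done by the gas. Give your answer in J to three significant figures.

W ≈ -7510 J

Isothermal process: W = nRT ln(V₂/V₁) = nRT ln(P₁/P₂).
W = (1.93)(8.314)(340) × ln(308/1220)
  = 5456 × ln(0.2525) = 5456 × -1.377
W_by_gas = -7510 J.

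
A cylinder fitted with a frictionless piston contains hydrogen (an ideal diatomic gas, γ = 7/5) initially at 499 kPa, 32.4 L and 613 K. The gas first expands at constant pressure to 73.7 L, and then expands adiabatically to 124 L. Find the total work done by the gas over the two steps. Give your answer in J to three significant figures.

W_total ≈ 37900 J

Step 1 (isobaric): W = PΔV = (499 kPa)(73.7 − 32.4 L) = 20609 J.
After step 1: P = 499 kPa, V = 73.7 L, T = 1394 K.
Step 2 (adiabatic): W = (P₁V₁ − P₂V₂)/(γ−1) = (36776 − 29867)/0.4 = 17274 J.
W_total = 20609 + 17274 = 37883 J.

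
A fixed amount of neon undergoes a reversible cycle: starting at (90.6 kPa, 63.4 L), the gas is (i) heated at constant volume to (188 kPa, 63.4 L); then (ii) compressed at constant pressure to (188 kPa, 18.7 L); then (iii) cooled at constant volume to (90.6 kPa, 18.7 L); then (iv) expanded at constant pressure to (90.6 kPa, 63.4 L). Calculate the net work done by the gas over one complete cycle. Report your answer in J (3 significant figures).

Constant-volume legs do no work.
W(ii) = (188)(18.7 − 63.4) = -8404 J; W(iv) = (90.6)(63.4 − 18.7) = 4050 J.
W_net = -8404 + 4050 = -4354 J (the counter-clockwise enclosed area).

W_net ≈ -4350 J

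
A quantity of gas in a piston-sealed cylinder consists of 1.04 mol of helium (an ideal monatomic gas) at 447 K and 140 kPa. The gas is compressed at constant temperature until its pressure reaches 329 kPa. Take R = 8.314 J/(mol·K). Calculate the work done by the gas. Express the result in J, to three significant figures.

Isothermal process: W = nRT ln(V₂/V₁) = nRT ln(P₁/P₂).
W = (1.04)(8.314)(447) × ln(140/329)
  = 3865 × ln(0.4255) = 3865 × -0.8544
W_by_gas = -3302 J.

W ≈ -3300 J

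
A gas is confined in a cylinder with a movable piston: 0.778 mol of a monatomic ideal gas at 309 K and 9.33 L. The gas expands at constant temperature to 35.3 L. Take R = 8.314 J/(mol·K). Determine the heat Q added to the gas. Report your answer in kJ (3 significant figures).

Q ≈ 2.66 kJ

Isothermal ⇒ ΔU = 0, so Q = W = nRT ln(V₂/V₁).
Q = (0.778)(8.314)(309) ln(35.3/9.33) = 1999 × 1.331 = 2660 J.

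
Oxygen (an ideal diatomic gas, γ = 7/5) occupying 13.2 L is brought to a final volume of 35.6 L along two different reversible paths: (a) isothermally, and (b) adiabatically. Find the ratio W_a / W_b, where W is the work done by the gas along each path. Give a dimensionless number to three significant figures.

W_a / W_b ≈ 1.21

Path (a) isothermal: W = P₁V₁ ln(V₂/V₁) → W_a/(P₁V₁) = 0.9921.
Path (b) adiabatic: W = P₁V₁(1 − (V₁/V₂)^(γ−1))/(γ−1) → W_b/(P₁V₁) = 0.8189.
W_a / W_b = 0.9921 / 0.8189 = 1.212.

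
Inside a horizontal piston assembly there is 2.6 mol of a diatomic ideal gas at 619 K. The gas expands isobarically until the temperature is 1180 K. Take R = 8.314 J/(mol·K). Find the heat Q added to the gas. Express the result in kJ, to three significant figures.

Q ≈ 42.4 kJ

Isobaric: W = nRΔT = (2.6)(8.314)(561) = 12127 J.
ΔU = nCᵥΔT with Cᵥ = 5R/2: ΔU = (2.6)(20.79)(561) = 30317 J.
Q = ΔU + W = 30317 + 12127 = 42444 J.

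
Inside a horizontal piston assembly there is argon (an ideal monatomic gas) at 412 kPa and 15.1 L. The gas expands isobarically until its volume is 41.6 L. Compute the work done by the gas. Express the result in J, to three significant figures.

Isobaric: W = P ΔV.
W = (412 kPa)(41.6 − 15.1 L) = (412)(26.5) = 10918 J.

W ≈ 10900 J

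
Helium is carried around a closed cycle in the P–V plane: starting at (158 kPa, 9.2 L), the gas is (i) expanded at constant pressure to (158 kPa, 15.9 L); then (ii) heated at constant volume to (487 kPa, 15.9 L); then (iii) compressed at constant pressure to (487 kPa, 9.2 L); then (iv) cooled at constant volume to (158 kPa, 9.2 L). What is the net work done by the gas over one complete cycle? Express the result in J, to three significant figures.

Constant-volume legs do no work.
W(i) = (158)(15.9 − 9.2) = 1059 J; W(iii) = (487)(9.2 − 15.9) = -3263 J.
W_net = 1059 − 3263 = -2204 J (the counter-clockwise enclosed area).

W_net ≈ -2200 J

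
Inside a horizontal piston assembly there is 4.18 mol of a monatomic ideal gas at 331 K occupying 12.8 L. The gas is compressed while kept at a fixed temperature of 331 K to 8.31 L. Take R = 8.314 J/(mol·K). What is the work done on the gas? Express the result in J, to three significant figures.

W ≈ 4970 J

Isothermal: W = nRT ln(V₂/V₁).
W = (4.18)(8.314)(331) × ln(8.31/12.8)
  = 11503 × -0.432
W_by_gas = -4969 J; work on gas = −W_by = 4969 J.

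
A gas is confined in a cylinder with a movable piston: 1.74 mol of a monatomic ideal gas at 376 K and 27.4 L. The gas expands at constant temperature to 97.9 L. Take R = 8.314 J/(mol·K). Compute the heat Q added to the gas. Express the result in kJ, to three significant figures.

Isothermal ⇒ ΔU = 0, so Q = W = nRT ln(V₂/V₁).
Q = (1.74)(8.314)(376) ln(97.9/27.4) = 5439 × 1.273 = 6926 J.

Q ≈ 6.93 kJ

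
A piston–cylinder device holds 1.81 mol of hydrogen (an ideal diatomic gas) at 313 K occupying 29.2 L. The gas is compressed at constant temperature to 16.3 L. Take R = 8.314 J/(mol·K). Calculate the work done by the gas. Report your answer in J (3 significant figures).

Isothermal: W = nRT ln(V₂/V₁).
W = (1.81)(8.314)(313) × ln(16.3/29.2)
  = 4710 × -0.583
W_by_gas = -2746 J.

W ≈ -2750 J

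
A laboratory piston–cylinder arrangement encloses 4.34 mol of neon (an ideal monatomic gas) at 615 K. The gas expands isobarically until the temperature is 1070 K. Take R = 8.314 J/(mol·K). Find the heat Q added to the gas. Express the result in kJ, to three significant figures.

Isobaric: W = nRΔT = (4.34)(8.314)(455) = 16418 J.
ΔU = nCᵥΔT with Cᵥ = 3R/2: ΔU = (4.34)(12.47)(455) = 24626 J.
Q = ΔU + W = 24626 + 16418 = 41044 J.

Q ≈ 41.0 kJ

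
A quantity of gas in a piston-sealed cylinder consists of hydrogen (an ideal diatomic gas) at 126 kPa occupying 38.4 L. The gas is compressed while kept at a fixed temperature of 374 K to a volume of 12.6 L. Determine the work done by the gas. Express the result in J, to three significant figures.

W ≈ -5390 J

Isothermal: W = nRT ln(V₂/V₁) = P₁V₁ ln(V₂/V₁).
P₁V₁ = (126 kPa)(38.4 L) = 4838 J.
W = 4838 × ln(12.6/38.4) = 4838 × -1.114
W_by_gas = -5392 J.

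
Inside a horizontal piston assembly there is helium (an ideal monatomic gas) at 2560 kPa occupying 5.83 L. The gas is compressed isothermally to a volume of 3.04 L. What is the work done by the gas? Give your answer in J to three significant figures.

W ≈ -9720 J

Isothermal: W = nRT ln(V₂/V₁) = P₁V₁ ln(V₂/V₁).
P₁V₁ = (2560 kPa)(5.83 L) = 14925 J.
W = 14925 × ln(3.04/5.83) = 14925 × -0.6512
W_by_gas = -9718 J.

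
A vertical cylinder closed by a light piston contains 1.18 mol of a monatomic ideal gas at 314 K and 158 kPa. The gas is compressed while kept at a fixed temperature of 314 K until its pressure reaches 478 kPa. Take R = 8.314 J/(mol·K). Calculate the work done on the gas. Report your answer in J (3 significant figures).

W ≈ 3410 J

Isothermal process: W = nRT ln(V₂/V₁) = nRT ln(P₁/P₂).
W = (1.18)(8.314)(314) × ln(158/478)
  = 3081 × ln(0.3305) = 3081 × -1.107
W_by_gas = -3410 J; work on gas = −W_by = 3410 J.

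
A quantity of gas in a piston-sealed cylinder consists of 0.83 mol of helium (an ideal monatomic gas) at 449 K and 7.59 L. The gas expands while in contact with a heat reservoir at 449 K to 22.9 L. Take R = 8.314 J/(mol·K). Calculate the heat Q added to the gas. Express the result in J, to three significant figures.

Isothermal ⇒ ΔU = 0, so Q = W = nRT ln(V₂/V₁).
Q = (0.83)(8.314)(449) ln(22.9/7.59) = 3098 × 1.104 = 3422 J.

Q ≈ 3420 J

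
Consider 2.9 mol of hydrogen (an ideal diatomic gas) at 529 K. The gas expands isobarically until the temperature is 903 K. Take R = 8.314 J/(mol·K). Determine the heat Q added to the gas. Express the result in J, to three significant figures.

Isobaric: W = nRΔT = (2.9)(8.314)(374) = 9017 J.
ΔU = nCᵥΔT with Cᵥ = 5R/2: ΔU = (2.9)(20.79)(374) = 22543 J.
Q = ΔU + W = 22543 + 9017 = 31561 J.

Q ≈ 31600 J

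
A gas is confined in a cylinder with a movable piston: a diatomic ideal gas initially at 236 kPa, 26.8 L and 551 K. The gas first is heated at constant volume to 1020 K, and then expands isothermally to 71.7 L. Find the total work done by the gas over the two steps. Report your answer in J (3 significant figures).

W_total ≈ 11500 J

Step 1 (isochoric): W = 0 (constant volume).
After step 1: P = 436.9 kPa (V unchanged).
Step 2 (isothermal): W = P₁V₁ ln(V₂/V₁) = (11708) ln(71.7/26.8) = 11522 J.
W_total = 0 + 11522 = 11522 J.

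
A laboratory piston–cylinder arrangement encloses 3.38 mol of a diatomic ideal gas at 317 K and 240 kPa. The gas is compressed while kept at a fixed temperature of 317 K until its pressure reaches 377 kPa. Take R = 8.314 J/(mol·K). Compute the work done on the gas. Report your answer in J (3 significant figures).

W ≈ 4020 J

Isothermal process: W = nRT ln(V₂/V₁) = nRT ln(P₁/P₂).
W = (3.38)(8.314)(317) × ln(240/377)
  = 8908 × ln(0.6366) = 8908 × -0.4516
W_by_gas = -4023 J; work on gas = −W_by = 4023 J.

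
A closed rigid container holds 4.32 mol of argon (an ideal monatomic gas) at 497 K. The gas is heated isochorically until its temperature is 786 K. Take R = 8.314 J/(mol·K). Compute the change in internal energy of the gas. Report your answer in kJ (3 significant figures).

ΔU ≈ 15.6 kJ

Constant volume ⇒ W = 0, so Q = ΔU = nCᵥΔT with Cᵥ = 3R/2 = 12.47 J/(mol·K).
ΔU = (4.32)(12.47)(786 − 497) = 15570 J.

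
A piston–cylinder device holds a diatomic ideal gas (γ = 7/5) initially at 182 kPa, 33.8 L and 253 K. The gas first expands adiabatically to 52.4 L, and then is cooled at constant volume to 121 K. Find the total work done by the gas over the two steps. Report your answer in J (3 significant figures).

Step 1 (adiabatic): W = (P₁V₁ − P₂V₂)/(γ−1) = (6152 − 5162)/0.4 = 2474 J.
Step 2 (isochoric): W = 0 (constant volume).
W_total = 2474 + 0 = 2474 J.

W_total ≈ 2470 J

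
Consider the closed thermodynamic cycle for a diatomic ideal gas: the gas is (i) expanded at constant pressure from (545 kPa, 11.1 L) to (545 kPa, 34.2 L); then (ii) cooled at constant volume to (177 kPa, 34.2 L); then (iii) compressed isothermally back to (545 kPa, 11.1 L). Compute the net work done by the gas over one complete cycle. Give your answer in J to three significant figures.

Leg (i): W = PΔV = (545)(34.2 − 11.1) = 12590 J.
Leg (ii): W = 0.
Leg (iii): W = PᵢVᵢ ln(V_f/Vᵢ) = (6053) ln(11.1/34.2) = -6812 J.
W_net = 12590 − 6812 = 5778 J.

W_net ≈ 5780 J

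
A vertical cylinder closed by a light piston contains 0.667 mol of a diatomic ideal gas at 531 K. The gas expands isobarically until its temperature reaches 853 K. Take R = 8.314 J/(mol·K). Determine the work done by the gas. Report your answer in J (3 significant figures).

W ≈ 1790 J

Isobaric: W = P ΔV = nR ΔT.
W = (0.667)(8.314)(853 − 531) = 1786 J.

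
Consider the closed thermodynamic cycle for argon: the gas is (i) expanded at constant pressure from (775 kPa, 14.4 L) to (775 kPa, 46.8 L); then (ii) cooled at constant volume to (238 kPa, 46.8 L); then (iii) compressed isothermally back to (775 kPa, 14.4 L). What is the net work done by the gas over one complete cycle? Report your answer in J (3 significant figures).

Leg (i): W = PΔV = (775)(46.8 − 14.4) = 25110 J.
Leg (ii): W = 0.
Leg (iii): W = PᵢVᵢ ln(V_f/Vᵢ) = (11138) ln(14.4/46.8) = -13128 J.
W_net = 25110 − 13128 = 11982 J.

W_net ≈ 12000 J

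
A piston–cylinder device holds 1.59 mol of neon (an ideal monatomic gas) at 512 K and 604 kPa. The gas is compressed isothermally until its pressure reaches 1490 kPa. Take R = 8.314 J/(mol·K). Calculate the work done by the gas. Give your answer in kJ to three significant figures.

Isothermal process: W = nRT ln(V₂/V₁) = nRT ln(P₁/P₂).
W = (1.59)(8.314)(512) × ln(604/1490)
  = 6768 × ln(0.4054) = 6768 × -0.903
W_by_gas = -6111 J.

W ≈ -6.11 kJ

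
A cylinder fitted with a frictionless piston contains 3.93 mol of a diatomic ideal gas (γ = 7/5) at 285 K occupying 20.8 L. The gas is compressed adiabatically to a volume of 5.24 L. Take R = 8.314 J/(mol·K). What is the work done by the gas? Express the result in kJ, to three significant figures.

Adiabatic: TV^(γ−1) = const with γ = 7/5.
T₂ = T₁ (V₁/V₂)^(γ−1) = 285 × (20.8/5.24)^0.4 = 285 × 1.736 = 494.7 K.
W_by = nCᵥ(T₁ − T₂) = (3.93)(20.79)(285 − 494.7) = -17129 J.

W ≈ -17.1 kJ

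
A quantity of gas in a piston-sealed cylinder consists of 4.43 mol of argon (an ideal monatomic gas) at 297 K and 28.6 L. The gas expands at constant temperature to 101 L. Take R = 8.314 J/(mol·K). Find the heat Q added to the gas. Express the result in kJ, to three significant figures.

Isothermal ⇒ ΔU = 0, so Q = W = nRT ln(V₂/V₁).
Q = (4.43)(8.314)(297) ln(101/28.6) = 10939 × 1.262 = 13802 J.

Q ≈ 13.8 kJ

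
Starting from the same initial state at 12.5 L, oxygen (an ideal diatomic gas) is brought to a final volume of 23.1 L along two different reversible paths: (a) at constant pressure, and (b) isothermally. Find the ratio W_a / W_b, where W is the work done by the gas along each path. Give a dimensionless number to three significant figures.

W_a / W_b ≈ 1.38

Path (a) isobaric: W = P₁(V₂ − V₁) → W_a/(P₁V₁) = 0.848.
Path (b) isothermal: W = P₁V₁ ln(V₂/V₁) → W_b/(P₁V₁) = 0.6141.
W_a / W_b = 0.848 / 0.6141 = 1.381.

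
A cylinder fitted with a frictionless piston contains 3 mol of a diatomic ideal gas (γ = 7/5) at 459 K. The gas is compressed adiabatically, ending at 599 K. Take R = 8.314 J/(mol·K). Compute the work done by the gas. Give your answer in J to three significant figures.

W ≈ -8730 J

Adiabatic ⇒ Q = 0, so W_by = −ΔU = nCᵥ(T₁ − T₂).
Cᵥ = 5R/2 = 20.79 J/(mol·K).
W = (3)(20.79)(459 − 599) = -8730 J.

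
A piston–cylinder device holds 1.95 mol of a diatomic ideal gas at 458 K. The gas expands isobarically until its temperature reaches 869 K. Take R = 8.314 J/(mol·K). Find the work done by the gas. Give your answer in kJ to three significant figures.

W ≈ 6.66 kJ

Isobaric: W = P ΔV = nR ΔT.
W = (1.95)(8.314)(869 − 458) = 6663 J.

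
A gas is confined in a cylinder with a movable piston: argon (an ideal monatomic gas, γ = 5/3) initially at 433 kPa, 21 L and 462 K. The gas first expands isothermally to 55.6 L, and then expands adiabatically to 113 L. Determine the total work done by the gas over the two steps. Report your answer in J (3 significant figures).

Step 1 (isothermal): W = P₁V₁ ln(V₂/V₁) = (9093) ln(55.6/21) = 8853 J.
After step 1: P = 163.5 kPa, V = 55.6 L, T = 462 K.
Step 2 (adiabatic): W = (P₁V₁ − P₂V₂)/(γ−1) = (9093 − 5667)/0.667 = 5139 J.
W_total = 8853 + 5139 = 13992 J.

W_total ≈ 14000 J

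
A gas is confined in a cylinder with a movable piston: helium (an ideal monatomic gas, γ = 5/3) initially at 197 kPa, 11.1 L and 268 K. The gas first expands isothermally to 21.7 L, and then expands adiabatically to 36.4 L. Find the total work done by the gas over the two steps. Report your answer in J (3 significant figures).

Step 1 (isothermal): W = P₁V₁ ln(V₂/V₁) = (2187) ln(21.7/11.1) = 1466 J.
After step 1: P = 100.8 kPa, V = 21.7 L, T = 268 K.
Step 2 (adiabatic): W = (P₁V₁ − P₂V₂)/(γ−1) = (2187 − 1549)/0.667 = 956.7 J.
W_total = 1466 + 956.7 = 2423 J.

W_total ≈ 2420 J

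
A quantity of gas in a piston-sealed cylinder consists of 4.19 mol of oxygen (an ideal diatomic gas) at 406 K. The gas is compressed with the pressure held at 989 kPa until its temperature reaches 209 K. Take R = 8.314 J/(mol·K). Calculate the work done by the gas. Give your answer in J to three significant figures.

W ≈ -6860 J

Isobaric: W = P ΔV = nR ΔT.
W = (4.19)(8.314)(209 − 406) = -6863 J.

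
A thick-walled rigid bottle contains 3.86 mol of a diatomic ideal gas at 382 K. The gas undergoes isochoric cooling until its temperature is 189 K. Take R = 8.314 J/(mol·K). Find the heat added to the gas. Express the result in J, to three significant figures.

Constant volume ⇒ W = 0, so Q = ΔU = nCᵥΔT with Cᵥ = 5R/2 = 20.79 J/(mol·K).
ΔU = (3.86)(20.79)(189 − 382) = -15484 J.

Q ≈ -15500 J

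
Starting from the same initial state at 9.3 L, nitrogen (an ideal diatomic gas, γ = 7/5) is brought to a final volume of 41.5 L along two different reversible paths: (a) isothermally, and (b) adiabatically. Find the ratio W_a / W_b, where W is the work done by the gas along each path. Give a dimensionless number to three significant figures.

W_a / W_b ≈ 1.33

Path (a) isothermal: W = P₁V₁ ln(V₂/V₁) → W_a/(P₁V₁) = 1.496.
Path (b) adiabatic: W = P₁V₁(1 − (V₁/V₂)^(γ−1))/(γ−1) → W_b/(P₁V₁) = 1.126.
W_a / W_b = 1.496 / 1.126 = 1.329.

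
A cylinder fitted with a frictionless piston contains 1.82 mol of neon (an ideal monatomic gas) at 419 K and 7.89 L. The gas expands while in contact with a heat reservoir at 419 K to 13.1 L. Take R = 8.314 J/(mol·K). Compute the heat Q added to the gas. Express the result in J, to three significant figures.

Isothermal ⇒ ΔU = 0, so Q = W = nRT ln(V₂/V₁).
Q = (1.82)(8.314)(419) ln(13.1/7.89) = 6340 × 0.507 = 3215 J.

Q ≈ 3210 J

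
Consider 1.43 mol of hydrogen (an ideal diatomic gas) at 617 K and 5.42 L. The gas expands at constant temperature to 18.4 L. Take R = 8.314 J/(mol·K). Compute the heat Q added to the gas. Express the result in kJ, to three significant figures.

Isothermal ⇒ ΔU = 0, so Q = W = nRT ln(V₂/V₁).
Q = (1.43)(8.314)(617) ln(18.4/5.42) = 7336 × 1.222 = 8966 J.

Q ≈ 8.97 kJ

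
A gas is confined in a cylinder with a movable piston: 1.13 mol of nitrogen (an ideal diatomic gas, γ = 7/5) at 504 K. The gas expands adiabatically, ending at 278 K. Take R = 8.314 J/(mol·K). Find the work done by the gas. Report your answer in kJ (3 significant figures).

Adiabatic ⇒ Q = 0, so W_by = −ΔU = nCᵥ(T₁ − T₂).
Cᵥ = 5R/2 = 20.79 J/(mol·K).
W = (1.13)(20.79)(504 − 278) = 5308 J.

W ≈ 5.31 kJ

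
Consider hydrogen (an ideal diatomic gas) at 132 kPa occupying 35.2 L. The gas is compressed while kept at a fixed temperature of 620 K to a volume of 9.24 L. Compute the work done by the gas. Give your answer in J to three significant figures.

Isothermal: W = nRT ln(V₂/V₁) = P₁V₁ ln(V₂/V₁).
P₁V₁ = (132 kPa)(35.2 L) = 4646 J.
W = 4646 × ln(9.24/35.2) = 4646 × -1.338
W_by_gas = -6215 J.

W ≈ -6210 J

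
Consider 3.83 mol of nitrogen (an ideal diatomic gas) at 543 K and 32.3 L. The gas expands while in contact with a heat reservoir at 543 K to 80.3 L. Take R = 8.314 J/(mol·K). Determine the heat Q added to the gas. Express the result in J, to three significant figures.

Isothermal ⇒ ΔU = 0, so Q = W = nRT ln(V₂/V₁).
Q = (3.83)(8.314)(543) ln(80.3/32.3) = 17291 × 0.9107 = 15747 J.

Q ≈ 15700 J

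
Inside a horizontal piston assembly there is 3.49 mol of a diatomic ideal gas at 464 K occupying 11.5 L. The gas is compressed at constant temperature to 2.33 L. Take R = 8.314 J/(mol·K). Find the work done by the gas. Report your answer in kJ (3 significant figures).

W ≈ -21.5 kJ

Isothermal: W = nRT ln(V₂/V₁).
W = (3.49)(8.314)(464) × ln(2.33/11.5)
  = 13463 × -1.596
W_by_gas = -21494 J.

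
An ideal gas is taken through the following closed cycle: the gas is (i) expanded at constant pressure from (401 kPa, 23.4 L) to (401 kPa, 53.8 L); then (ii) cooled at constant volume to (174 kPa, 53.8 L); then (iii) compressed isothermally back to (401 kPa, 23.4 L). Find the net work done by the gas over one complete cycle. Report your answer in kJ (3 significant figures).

Leg (i): W = PΔV = (401)(53.8 − 23.4) = 12190 J.
Leg (ii): W = 0.
Leg (iii): W = PᵢVᵢ ln(V_f/Vᵢ) = (9361) ln(23.4/53.8) = -7794 J.
W_net = 12190 − 7794 = 4397 J.

W_net ≈ 4.40 kJ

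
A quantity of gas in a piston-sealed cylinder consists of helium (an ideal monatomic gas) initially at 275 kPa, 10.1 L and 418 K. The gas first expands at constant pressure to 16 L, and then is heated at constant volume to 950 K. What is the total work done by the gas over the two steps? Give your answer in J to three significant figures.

W_total ≈ 1620 J

Step 1 (isobaric): W = PΔV = (275 kPa)(16 − 10.1 L) = 1622 J.
Step 2 (isochoric): W = 0 (constant volume).
W_total = 1622 + 0 = 1622 J.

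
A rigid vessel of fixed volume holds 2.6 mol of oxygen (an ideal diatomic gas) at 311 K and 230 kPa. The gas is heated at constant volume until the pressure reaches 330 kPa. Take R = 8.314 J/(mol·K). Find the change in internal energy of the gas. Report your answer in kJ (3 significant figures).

Constant volume ⇒ W = 0, so Q = ΔU = nCᵥΔT with Cᵥ = 5R/2 = 20.79 J/(mol·K).
At constant V, T₂/T₁ = P₂/P₁ ⇒ ΔT = T₁(P₂/P₁ − 1) = 311·(330/230 − 1) = 135.2 K.
ΔU = (2.6)(20.79)(135.2) = 7307 J.

ΔU ≈ 7.31 kJ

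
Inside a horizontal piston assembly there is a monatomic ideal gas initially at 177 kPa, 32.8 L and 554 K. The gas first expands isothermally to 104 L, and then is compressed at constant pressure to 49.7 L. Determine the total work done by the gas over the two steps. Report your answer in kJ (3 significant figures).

Step 1 (isothermal): W = P₁V₁ ln(V₂/V₁) = (5806) ln(104/32.8) = 6699 J.
After step 1: P = 55.82 kPa, V = 104 L, T = 554 K.
Step 2 (isobaric): W = PΔV = (55.82 kPa)(49.7 − 104 L) = -3031 J.
W_total = 6699 − 3031 = 3668 J.

W_total ≈ 3.67 kJ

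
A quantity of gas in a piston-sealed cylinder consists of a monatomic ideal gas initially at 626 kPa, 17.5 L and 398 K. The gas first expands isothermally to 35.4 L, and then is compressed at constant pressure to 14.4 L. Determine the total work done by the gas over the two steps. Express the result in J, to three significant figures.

W_total ≈ 1220 J

Step 1 (isothermal): W = P₁V₁ ln(V₂/V₁) = (10955) ln(35.4/17.5) = 7718 J.
After step 1: P = 309.5 kPa, V = 35.4 L, T = 398 K.
Step 2 (isobaric): W = PΔV = (309.5 kPa)(14.4 − 35.4 L) = -6499 J.
W_total = 7718 − 6499 = 1219 J.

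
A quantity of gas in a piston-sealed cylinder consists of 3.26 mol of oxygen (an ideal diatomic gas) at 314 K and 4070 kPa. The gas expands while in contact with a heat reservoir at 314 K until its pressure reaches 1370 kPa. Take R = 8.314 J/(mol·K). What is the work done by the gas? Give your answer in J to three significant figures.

W ≈ 9270 J

Isothermal process: W = nRT ln(V₂/V₁) = nRT ln(P₁/P₂).
W = (3.26)(8.314)(314) × ln(4070/1370)
  = 8511 × ln(2.971) = 8511 × 1.089
W_by_gas = 9267 J.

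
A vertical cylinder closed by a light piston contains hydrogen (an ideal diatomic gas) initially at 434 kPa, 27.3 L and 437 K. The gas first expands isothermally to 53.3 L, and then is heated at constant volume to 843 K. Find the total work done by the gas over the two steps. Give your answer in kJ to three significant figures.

Step 1 (isothermal): W = P₁V₁ ln(V₂/V₁) = (11848) ln(53.3/27.3) = 7927 J.
Step 2 (isochoric): W = 0 (constant volume).
W_total = 7927 + 0 = 7927 J.

W_total ≈ 7.93 kJ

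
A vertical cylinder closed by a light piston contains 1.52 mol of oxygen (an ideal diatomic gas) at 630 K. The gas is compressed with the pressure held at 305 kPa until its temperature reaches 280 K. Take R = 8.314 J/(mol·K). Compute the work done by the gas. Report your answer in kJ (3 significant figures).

W ≈ -4.42 kJ

Isobaric: W = P ΔV = nR ΔT.
W = (1.52)(8.314)(280 − 630) = -4423 J.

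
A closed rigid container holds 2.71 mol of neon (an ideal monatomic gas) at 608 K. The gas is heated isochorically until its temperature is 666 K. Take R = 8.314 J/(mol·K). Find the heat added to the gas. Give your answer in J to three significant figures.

Constant volume ⇒ W = 0, so Q = ΔU = nCᵥΔT with Cᵥ = 3R/2 = 12.47 J/(mol·K).
ΔU = (2.71)(12.47)(666 − 608) = 1960 J.

Q ≈ 1960 J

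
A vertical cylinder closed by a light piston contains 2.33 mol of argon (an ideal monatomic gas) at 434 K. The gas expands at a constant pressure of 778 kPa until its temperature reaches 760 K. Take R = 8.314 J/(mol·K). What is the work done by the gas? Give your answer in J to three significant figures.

W ≈ 6320 J

Isobaric: W = P ΔV = nR ΔT.
W = (2.33)(8.314)(760 − 434) = 6315 J.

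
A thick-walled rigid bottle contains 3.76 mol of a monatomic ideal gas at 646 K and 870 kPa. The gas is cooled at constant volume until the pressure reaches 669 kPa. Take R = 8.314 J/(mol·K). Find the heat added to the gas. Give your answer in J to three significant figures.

Q ≈ -7000 J

Constant volume ⇒ W = 0, so Q = ΔU = nCᵥΔT with Cᵥ = 3R/2 = 12.47 J/(mol·K).
At constant V, T₂/T₁ = P₂/P₁ ⇒ ΔT = T₁(P₂/P₁ − 1) = 646·(669/870 − 1) = -149.2 K.
ΔU = (3.76)(12.47)(-149.2) = -6998 J.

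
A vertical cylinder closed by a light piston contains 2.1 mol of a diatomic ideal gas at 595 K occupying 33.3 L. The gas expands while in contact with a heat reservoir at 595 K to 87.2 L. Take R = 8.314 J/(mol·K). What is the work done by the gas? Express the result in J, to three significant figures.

Isothermal: W = nRT ln(V₂/V₁).
W = (2.1)(8.314)(595) × ln(87.2/33.3)
  = 10388 × 0.9626
W_by_gas = 10000 J.

W ≈ 10000 J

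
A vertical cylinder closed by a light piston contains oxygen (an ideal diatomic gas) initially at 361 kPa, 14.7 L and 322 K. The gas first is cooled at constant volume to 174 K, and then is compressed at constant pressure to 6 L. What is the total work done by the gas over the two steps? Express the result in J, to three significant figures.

W_total ≈ -1700 J

Step 1 (isochoric): W = 0 (constant volume).
After step 1: P = 195.1 kPa (V unchanged).
Step 2 (isobaric): W = PΔV = (195.1 kPa)(6 − 14.7 L) = -1697 J.
W_total = 0 − 1697 = -1697 J.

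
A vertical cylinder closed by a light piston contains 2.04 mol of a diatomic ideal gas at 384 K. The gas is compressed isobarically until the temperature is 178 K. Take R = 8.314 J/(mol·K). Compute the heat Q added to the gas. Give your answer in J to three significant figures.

Q ≈ -12200 J

Isobaric: W = nRΔT = (2.04)(8.314)(-206) = -3494 J.
ΔU = nCᵥΔT with Cᵥ = 5R/2: ΔU = (2.04)(20.79)(-206) = -8735 J.
Q = ΔU + W = -8735 − 3494 = -12229 J.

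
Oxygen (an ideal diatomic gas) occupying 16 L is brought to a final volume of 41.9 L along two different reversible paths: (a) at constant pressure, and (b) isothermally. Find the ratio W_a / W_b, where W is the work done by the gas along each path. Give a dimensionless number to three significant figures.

Path (a) isobaric: W = P₁(V₂ − V₁) → W_a/(P₁V₁) = 1.619.
Path (b) isothermal: W = P₁V₁ ln(V₂/V₁) → W_b/(P₁V₁) = 0.9627.
W_a / W_b = 1.619 / 0.9627 = 1.681.

W_a / W_b ≈ 1.68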